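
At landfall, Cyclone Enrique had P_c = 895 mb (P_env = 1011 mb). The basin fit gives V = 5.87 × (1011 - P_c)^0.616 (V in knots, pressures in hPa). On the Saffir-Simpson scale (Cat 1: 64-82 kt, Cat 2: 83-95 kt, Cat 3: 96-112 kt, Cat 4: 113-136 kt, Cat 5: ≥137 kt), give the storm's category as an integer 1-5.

3

ΔP = 1011 − 895 = 116 mb.
V ≈ 5.87 × 116^0.616 = 5.87 × 18.69 ≈ 110 kt.
110 kt falls in the Category 3 band.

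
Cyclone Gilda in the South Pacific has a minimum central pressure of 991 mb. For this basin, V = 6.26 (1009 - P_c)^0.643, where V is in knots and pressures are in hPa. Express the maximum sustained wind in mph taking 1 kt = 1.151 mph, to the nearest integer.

ΔP = 1009 − 991 = 18 mb.
V ≈ 6.26 × 18^0.643 = 6.26 × 6.414 ≈ 40.153 kt.
40.153 × 1.151 ≈ 46.22 mph → 46 mph.

46 mph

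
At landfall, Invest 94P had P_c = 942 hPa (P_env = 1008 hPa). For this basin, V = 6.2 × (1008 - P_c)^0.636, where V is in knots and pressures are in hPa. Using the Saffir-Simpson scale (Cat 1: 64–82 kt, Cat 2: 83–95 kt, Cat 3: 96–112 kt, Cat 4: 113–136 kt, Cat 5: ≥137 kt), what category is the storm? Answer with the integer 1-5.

2

ΔP = 1008 − 942 = 66 hPa.
V ≈ 6.2 × 66^0.636 = 6.2 × 14.36 ≈ 89 kt.
89 kt falls in the Category 2 band.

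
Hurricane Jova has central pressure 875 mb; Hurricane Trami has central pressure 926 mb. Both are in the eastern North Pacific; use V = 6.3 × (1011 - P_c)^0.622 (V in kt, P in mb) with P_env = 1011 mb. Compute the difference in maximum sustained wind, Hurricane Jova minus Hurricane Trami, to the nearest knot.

Hurricane Jova: ΔP = 136; V ≈ 6.3 × 136^0.622 ≈ 133.78 kt.
Hurricane Trami: ΔP = 85; V ≈ 6.3 × 85^0.622 ≈ 99.87 kt.
Difference ≈ 133.78 − 99.87 = 33.91 → 34 kt.

34 kt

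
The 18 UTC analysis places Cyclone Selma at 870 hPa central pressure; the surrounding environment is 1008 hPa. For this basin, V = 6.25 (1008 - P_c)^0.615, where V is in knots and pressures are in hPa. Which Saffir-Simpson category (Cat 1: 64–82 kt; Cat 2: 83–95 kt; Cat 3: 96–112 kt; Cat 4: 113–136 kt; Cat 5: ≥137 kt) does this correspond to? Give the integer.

ΔP = 1008 − 870 = 138 hPa.
V ≈ 6.25 × 138^0.615 = 6.25 × 20.70 ≈ 129 kt.
129 kt falls in the Category 4 band.

4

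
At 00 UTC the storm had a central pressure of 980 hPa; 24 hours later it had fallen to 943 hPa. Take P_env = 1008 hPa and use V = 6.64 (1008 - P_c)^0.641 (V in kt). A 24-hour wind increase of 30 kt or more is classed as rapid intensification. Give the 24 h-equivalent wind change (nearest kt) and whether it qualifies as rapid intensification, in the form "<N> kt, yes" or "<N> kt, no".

V₁: ΔP = 28, V ≈ 6.64 × 28^0.641 ≈ 56.21 kt.
V₂: ΔP = 65, V ≈ 6.64 × 65^0.641 ≈ 96.44 kt.
ΔV over 24 h = 40.23 kt → 24 h equivalent = 40.23 × 24/24 ≈ 40.23 kt.
40 kt ≥ 30 kt ⇒ rapid intensification.

40 kt, yes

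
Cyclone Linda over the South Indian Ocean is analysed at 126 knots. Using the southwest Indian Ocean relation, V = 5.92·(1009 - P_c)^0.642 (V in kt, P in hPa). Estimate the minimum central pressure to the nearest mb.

ΔP = (V / 5.92)^(1/0.642) = (126/5.92)^1.558.
126/5.92 = 21.284; 21.284^1.558 ≈ 117.11 mb.
P_c = 1009 − 117.11 = 891.89 ≈ 892 mb.

892 mb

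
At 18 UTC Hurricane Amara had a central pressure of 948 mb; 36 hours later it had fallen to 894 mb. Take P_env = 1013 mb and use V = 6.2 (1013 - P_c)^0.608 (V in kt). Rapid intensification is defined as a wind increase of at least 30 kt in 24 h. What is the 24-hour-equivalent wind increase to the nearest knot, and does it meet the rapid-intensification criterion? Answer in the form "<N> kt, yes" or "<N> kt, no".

23 kt, no

V₁: ΔP = 65, V ≈ 6.2 × 65^0.608 ≈ 78.46 kt.
V₂: ΔP = 119, V ≈ 6.2 × 119^0.608 ≈ 113.32 kt.
ΔV over 36 h = 34.86 kt → 24 h equivalent = 34.86 × 24/36 ≈ 23.24 kt.
23 kt < 30 kt ⇒ not rapid intensification.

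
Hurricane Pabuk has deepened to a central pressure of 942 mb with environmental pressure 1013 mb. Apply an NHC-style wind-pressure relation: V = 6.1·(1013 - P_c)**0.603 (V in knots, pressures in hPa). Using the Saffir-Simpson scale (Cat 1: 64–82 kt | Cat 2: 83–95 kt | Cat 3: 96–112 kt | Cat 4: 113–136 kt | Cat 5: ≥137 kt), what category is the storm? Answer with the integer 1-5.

ΔP = 1013 − 942 = 71 mb.
V ≈ 6.1 × 71^0.603 = 6.1 × 13.07 ≈ 80 kt.
80 kt falls in the Category 1 band.

1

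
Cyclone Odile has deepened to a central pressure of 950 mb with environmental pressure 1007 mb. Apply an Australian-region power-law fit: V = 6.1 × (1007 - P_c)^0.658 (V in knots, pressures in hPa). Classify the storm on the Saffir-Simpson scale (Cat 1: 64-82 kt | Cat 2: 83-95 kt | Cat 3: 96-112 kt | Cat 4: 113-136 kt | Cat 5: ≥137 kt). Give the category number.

2

ΔP = 1007 − 950 = 57 mb.
V ≈ 6.1 × 57^0.658 = 6.1 × 14.30 ≈ 87 kt.
87 kt falls in the Category 2 band.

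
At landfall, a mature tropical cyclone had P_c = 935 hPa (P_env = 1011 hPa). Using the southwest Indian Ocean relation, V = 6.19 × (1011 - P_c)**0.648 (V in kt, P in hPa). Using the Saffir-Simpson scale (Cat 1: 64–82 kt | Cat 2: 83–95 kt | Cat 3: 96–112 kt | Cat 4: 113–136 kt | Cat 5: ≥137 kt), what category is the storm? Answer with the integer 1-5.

3

ΔP = 1011 − 935 = 76 hPa.
V ≈ 6.19 × 76^0.648 = 6.19 × 16.55 ≈ 102 kt.
102 kt falls in the Category 3 band.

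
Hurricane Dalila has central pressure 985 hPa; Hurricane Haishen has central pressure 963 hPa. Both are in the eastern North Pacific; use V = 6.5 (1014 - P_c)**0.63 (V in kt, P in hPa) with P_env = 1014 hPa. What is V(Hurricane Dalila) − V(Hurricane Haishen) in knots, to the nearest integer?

-23 kt

Hurricane Dalila: ΔP = 29; V ≈ 6.5 × 29^0.63 ≈ 54.23 kt.
Hurricane Haishen: ΔP = 51; V ≈ 6.5 × 51^0.63 ≈ 77.39 kt.
Difference ≈ 54.23 − 77.39 = -23.16 → -23 kt.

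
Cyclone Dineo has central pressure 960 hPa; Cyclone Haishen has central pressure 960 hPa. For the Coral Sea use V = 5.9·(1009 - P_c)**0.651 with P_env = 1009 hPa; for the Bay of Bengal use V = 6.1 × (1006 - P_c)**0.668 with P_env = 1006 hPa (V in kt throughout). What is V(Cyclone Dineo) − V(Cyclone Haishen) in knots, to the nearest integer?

Cyclone Dineo: ΔP = 49; V ≈ 5.9 × 49^0.651 ≈ 74.33 kt.
Cyclone Haishen: ΔP = 46; V ≈ 6.1 × 46^0.668 ≈ 78.71 kt.
Difference ≈ 74.33 − 78.71 = -4.38 → -4 kt.

-4 kt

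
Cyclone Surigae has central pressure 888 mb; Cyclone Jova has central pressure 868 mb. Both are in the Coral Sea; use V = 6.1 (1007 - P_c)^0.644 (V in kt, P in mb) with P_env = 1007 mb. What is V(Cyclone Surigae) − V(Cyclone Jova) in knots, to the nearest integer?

-14 kt

Cyclone Surigae: ΔP = 119; V ≈ 6.1 × 119^0.644 ≈ 132.43 kt.
Cyclone Jova: ΔP = 139; V ≈ 6.1 × 139^0.644 ≈ 146.36 kt.
Difference ≈ 132.43 − 146.36 = -13.93 → -14 kt.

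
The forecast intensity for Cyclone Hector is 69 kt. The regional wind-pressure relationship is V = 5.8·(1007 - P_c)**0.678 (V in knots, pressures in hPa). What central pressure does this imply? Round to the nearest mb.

ΔP = (V / 5.8)^(1/0.678) = (69/5.8)^1.475.
69/5.8 = 11.897; 11.897^1.475 ≈ 38.56 mb.
P_c = 1007 − 38.56 = 968.44 ≈ 968 mb.

968 mb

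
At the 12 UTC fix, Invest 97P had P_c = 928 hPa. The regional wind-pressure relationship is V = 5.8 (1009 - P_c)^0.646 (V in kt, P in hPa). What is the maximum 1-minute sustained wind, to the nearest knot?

ΔP = 1009 − 928 = 81 hPa.
81^0.646 ≈ 17.095.
V ≈ 5.8 × 17.095 ≈ 99.2 kt.

99 kt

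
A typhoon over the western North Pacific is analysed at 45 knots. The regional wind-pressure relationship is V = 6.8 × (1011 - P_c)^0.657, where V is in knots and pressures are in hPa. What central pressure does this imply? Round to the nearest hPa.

ΔP = (V / 6.8)^(1/0.657) = (45/6.8)^1.522.
45/6.8 = 6.618; 6.618^1.522 ≈ 17.75 hPa.
P_c = 1011 − 17.75 = 993.25 ≈ 993 hPa.

993 hPa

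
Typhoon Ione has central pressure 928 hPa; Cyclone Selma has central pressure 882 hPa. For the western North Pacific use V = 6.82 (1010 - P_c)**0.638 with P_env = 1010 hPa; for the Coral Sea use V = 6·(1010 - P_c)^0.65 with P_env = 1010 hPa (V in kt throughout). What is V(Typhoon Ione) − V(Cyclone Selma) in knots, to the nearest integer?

-27 kt

Typhoon Ione: ΔP = 82; V ≈ 6.82 × 82^0.638 ≈ 113.45 kt.
Cyclone Selma: ΔP = 128; V ≈ 6 × 128^0.65 ≈ 140.55 kt.
Difference ≈ 113.45 − 140.55 = -27.10 → -27 kt.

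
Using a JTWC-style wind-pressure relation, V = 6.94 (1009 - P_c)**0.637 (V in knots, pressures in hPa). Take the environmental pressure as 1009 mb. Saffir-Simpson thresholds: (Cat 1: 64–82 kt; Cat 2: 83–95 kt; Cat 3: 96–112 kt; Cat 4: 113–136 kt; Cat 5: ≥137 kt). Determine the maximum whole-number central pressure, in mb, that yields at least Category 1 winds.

Category 1 begins at V = 64 kt.
Required ΔP = (64/6.94)^(1/0.637) = 9.222^1.570 ≈ 32.71 mb.
P_c ≤ 1009 − 32.71 = 976.29, so the highest integer P_c is 976 mb.

976 mb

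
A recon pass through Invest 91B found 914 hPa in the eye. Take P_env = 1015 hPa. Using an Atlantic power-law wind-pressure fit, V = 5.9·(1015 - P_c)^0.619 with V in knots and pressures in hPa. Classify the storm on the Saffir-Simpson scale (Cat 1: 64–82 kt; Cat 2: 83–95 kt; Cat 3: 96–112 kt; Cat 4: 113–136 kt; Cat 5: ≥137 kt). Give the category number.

ΔP = 1015 − 914 = 101 hPa.
V ≈ 5.9 × 101^0.619 = 5.9 × 17.41 ≈ 103 kt.
103 kt falls in the Category 3 band.

3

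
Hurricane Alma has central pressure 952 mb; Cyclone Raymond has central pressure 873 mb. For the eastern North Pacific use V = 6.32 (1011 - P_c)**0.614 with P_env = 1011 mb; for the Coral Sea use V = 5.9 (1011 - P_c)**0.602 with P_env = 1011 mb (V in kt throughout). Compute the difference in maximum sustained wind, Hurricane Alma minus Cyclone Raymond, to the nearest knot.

Hurricane Alma: ΔP = 59; V ≈ 6.32 × 59^0.614 ≈ 77.27 kt.
Cyclone Raymond: ΔP = 138; V ≈ 5.9 × 138^0.602 ≈ 114.57 kt.
Difference ≈ 77.27 − 114.57 = -37.30 → -37 kt.

-37 kt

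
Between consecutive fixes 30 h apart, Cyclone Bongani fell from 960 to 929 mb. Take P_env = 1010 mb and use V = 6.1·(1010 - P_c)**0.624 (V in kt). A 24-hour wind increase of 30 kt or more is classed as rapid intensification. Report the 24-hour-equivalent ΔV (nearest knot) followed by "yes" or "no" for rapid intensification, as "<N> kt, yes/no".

V₁: ΔP = 50, V ≈ 6.1 × 50^0.624 ≈ 70.06 kt.
V₂: ΔP = 81, V ≈ 6.1 × 81^0.624 ≈ 94.67 kt.
ΔV over 30 h = 24.61 kt → 24 h equivalent = 24.61 × 24/30 ≈ 19.69 kt.
20 kt < 30 kt ⇒ not rapid intensification.

20 kt, no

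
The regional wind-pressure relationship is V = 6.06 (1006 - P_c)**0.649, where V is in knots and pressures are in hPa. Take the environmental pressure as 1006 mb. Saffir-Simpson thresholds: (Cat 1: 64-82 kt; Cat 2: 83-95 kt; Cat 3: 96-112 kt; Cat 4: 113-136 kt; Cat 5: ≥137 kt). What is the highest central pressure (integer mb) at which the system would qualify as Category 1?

968 mb

Category 1 begins at V = 64 kt.
Required ΔP = (64/6.06)^(1/0.649) = 10.561^1.541 ≈ 37.79 mb.
P_c ≤ 1006 − 37.79 = 968.21, so the highest integer P_c is 968 mb.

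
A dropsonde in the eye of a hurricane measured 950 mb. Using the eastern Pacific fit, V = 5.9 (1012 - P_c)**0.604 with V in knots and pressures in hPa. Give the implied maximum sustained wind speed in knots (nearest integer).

71 kt

ΔP = 1012 − 950 = 62 mb.
62^0.604 ≈ 12.095.
V ≈ 5.9 × 12.095 ≈ 71.4 kt.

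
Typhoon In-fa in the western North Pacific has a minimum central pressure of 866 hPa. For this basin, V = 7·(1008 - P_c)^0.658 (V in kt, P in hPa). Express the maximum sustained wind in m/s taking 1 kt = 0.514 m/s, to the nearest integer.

ΔP = 1008 − 866 = 142 hPa.
V ≈ 7 × 142^0.658 = 7 × 26.074 ≈ 182.517 kt.
182.517 × 0.514 ≈ 93.81 m/s → 94 m/s.

94 m/s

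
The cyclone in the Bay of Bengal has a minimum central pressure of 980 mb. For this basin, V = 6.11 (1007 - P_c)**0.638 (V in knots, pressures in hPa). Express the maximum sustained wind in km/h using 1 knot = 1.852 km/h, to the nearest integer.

ΔP = 1007 − 980 = 27 mb.
V ≈ 6.11 × 27^0.638 = 6.11 × 8.189 ≈ 50.032 kt.
50.032 × 1.852 ≈ 92.66 km/h → 93 km/h.

93 km/h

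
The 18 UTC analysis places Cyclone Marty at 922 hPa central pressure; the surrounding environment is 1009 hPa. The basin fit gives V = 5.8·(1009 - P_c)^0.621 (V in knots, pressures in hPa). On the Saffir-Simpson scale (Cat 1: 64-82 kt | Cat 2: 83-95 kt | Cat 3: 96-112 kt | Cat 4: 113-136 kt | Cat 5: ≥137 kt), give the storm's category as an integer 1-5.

2

ΔP = 1009 − 922 = 87 hPa.
V ≈ 5.8 × 87^0.621 = 5.8 × 16.01 ≈ 93 kt.
93 kt falls in the Category 2 band.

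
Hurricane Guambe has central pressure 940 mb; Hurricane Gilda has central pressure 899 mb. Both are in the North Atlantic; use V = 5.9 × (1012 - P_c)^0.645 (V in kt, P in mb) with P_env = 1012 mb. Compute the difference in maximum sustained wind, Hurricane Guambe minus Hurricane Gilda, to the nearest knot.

-31 kt

Hurricane Guambe: ΔP = 72; V ≈ 5.9 × 72^0.645 ≈ 93.07 kt.
Hurricane Gilda: ΔP = 113; V ≈ 5.9 × 113^0.645 ≈ 124.48 kt.
Difference ≈ 93.07 − 124.48 = -31.41 → -31 kt.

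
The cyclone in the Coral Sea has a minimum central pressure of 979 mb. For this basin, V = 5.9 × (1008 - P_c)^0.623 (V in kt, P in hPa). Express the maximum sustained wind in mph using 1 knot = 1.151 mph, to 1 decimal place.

55.3 mph

ΔP = 1008 − 979 = 29 mb.
V ≈ 5.9 × 29^0.623 = 5.9 × 8.148 ≈ 48.076 kt.
48.076 × 1.151 ≈ 55.34 mph → 55.3 mph.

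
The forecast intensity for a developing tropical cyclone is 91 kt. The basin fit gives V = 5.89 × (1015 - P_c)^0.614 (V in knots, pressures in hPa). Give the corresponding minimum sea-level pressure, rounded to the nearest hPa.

ΔP = (V / 5.89)^(1/0.614) = (91/5.89)^1.629.
91/5.89 = 15.450; 15.450^1.629 ≈ 86.37 hPa.
P_c = 1015 − 86.37 = 928.63 ≈ 929 hPa.

929 hPa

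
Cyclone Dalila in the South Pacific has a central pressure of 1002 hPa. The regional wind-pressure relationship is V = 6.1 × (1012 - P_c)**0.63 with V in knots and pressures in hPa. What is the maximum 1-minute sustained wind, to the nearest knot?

ΔP = 1012 − 1002 = 10 hPa.
10^0.63 ≈ 4.266.
V ≈ 6.1 × 4.266 ≈ 26.0 kt.

26 kt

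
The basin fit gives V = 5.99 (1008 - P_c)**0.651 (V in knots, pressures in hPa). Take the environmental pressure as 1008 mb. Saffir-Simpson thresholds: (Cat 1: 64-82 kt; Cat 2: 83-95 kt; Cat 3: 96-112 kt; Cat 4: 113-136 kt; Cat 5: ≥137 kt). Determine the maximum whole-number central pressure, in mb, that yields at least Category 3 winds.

937 mb

Category 3 begins at V = 96 kt.
Required ΔP = (96/5.99)^(1/0.651) = 16.027^1.536 ≈ 70.92 mb.
P_c ≤ 1008 − 70.92 = 937.08, so the highest integer P_c is 937 mb.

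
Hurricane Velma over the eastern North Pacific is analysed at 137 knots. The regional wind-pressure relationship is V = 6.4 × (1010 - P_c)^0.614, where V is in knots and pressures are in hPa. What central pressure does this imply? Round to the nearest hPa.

ΔP = (V / 6.4)^(1/0.614) = (137/6.4)^1.629.
137/6.4 = 21.406; 21.406^1.629 ≈ 146.89 hPa.
P_c = 1010 − 146.89 = 863.11 ≈ 863 hPa.

863 hPa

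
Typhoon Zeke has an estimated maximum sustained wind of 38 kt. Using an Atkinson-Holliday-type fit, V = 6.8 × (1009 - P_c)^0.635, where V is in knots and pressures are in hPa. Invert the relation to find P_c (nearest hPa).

994 hPa

ΔP = (V / 6.8)^(1/0.635) = (38/6.8)^1.575.
38/6.8 = 5.588; 5.588^1.575 ≈ 15.02 hPa.
P_c = 1009 − 15.02 = 993.98 ≈ 994 hPa.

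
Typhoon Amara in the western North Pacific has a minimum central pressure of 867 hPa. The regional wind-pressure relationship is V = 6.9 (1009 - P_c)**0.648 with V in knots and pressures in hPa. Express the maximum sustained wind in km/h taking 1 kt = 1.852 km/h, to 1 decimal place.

ΔP = 1009 − 867 = 142 hPa.
V ≈ 6.9 × 142^0.648 = 6.9 × 24.813 ≈ 171.211 kt.
171.211 × 1.852 ≈ 317.08 km/h → 317.1 km/h.

317.1 km/h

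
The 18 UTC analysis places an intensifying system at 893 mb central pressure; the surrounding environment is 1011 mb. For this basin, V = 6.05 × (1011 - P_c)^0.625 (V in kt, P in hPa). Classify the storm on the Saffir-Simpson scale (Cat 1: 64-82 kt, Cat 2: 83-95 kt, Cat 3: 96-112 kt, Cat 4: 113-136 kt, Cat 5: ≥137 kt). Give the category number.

4

ΔP = 1011 − 893 = 118 mb.
V ≈ 6.05 × 118^0.625 = 6.05 × 19.72 ≈ 119 kt.
119 kt falls in the Category 4 band.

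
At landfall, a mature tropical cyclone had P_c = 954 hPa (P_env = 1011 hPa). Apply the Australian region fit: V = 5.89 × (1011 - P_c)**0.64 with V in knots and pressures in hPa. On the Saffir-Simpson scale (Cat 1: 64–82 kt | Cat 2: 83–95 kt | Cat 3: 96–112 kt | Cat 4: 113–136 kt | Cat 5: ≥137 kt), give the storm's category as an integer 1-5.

ΔP = 1011 − 954 = 57 hPa.
V ≈ 5.89 × 57^0.64 = 5.89 × 13.30 ≈ 78 kt.
78 kt falls in the Category 1 band.

1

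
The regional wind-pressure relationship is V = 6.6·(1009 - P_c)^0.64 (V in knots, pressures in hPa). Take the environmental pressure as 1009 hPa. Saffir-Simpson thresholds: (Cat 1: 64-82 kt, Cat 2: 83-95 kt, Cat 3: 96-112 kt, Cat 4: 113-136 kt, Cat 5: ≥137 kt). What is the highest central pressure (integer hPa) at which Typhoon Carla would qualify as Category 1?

Category 1 begins at V = 64 kt.
Required ΔP = (64/6.6)^(1/0.64) = 9.697^1.562 ≈ 34.80 hPa.
P_c ≤ 1009 − 34.80 = 974.20, so the highest integer P_c is 974 hPa.

974 hPa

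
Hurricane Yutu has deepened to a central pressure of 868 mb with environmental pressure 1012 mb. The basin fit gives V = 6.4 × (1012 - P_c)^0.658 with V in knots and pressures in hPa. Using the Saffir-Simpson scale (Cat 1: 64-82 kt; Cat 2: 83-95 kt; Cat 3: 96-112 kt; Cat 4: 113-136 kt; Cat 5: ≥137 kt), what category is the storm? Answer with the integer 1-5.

ΔP = 1012 − 868 = 144 mb.
V ≈ 6.4 × 144^0.658 = 6.4 × 26.31 ≈ 168 kt.
168 kt falls in the Category 5 band.

5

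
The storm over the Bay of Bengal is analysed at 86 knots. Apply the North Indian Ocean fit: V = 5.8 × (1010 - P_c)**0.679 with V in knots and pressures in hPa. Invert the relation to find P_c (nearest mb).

ΔP = (V / 5.8)^(1/0.679) = (86/5.8)^1.473.
86/5.8 = 14.828; 14.828^1.473 ≈ 53.05 mb.
P_c = 1010 − 53.05 = 956.95 ≈ 957 mb.

957 mb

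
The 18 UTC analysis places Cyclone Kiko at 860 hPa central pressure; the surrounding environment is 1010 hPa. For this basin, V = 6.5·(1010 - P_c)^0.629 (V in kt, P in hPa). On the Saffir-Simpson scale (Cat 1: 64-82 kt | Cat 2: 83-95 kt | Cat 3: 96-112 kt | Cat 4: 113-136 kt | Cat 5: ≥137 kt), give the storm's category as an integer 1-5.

5

ΔP = 1010 − 860 = 150 hPa.
V ≈ 6.5 × 150^0.629 = 6.5 × 23.38 ≈ 152 kt.
152 kt falls in the Category 5 band.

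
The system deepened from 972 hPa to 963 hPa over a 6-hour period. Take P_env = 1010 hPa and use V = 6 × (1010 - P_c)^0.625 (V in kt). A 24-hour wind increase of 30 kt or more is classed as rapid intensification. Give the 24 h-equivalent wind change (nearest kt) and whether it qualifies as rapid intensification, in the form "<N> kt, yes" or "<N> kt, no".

33 kt, yes

V₁: ΔP = 38, V ≈ 6 × 38^0.625 ≈ 58.28 kt.
V₂: ΔP = 47, V ≈ 6 × 47^0.625 ≈ 66.56 kt.
ΔV over 6 h = 8.28 kt → 24 h equivalent = 8.28 × 24/6 ≈ 33.12 kt.
33 kt ≥ 30 kt ⇒ rapid intensification.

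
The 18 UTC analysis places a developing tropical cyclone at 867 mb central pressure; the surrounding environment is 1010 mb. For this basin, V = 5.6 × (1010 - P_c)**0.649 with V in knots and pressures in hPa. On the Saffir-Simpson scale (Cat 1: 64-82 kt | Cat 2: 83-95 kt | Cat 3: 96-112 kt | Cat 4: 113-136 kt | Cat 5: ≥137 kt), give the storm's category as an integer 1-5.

5

ΔP = 1010 − 867 = 143 mb.
V ≈ 5.6 × 143^0.649 = 5.6 × 25.05 ≈ 140 kt.
140 kt falls in the Category 5 band.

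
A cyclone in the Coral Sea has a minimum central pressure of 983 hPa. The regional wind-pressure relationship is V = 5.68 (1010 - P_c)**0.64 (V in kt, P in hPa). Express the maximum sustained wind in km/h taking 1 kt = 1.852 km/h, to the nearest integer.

87 km/h

ΔP = 1010 − 983 = 27 hPa.
V ≈ 5.68 × 27^0.64 = 5.68 × 8.243 ≈ 46.819 kt.
46.819 × 1.852 ≈ 86.71 km/h → 87 km/h.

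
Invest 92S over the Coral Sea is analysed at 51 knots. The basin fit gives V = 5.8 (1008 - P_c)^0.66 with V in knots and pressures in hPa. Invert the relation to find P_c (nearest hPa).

ΔP = (V / 5.8)^(1/0.66) = (51/5.8)^1.515.
51/5.8 = 8.793; 8.793^1.515 ≈ 26.95 hPa.
P_c = 1008 − 26.95 = 981.05 ≈ 981 hPa.

981 hPa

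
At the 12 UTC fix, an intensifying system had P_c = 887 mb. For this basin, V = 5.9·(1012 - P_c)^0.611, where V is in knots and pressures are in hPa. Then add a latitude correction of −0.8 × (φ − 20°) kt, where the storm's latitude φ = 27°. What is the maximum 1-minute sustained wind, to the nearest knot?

ΔP = 1012 − 887 = 125 mb.
125^0.611 ≈ 19.108.
V ≈ 5.9 × 19.108 ≈ 112.7 kt.
Latitude correction: −0.8 × (27 − 20) = -5.6 kt.
Corrected V ≈ 107.1 kt → 107 kt.

107 kt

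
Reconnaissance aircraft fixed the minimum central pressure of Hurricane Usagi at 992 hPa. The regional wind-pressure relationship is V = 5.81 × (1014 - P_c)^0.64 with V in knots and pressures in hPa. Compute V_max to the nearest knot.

ΔP = 1014 − 992 = 22 hPa.
22^0.64 ≈ 7.230.
V ≈ 5.81 × 7.230 ≈ 42.0 kt.

42 kt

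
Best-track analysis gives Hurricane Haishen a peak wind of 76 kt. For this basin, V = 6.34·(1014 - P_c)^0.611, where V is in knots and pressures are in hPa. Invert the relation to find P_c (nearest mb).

ΔP = (V / 6.34)^(1/0.611) = (76/6.34)^1.637.
76/6.34 = 11.987; 11.987^1.637 ≈ 58.28 mb.
P_c = 1014 − 58.28 = 955.72 ≈ 956 mb.

956 mb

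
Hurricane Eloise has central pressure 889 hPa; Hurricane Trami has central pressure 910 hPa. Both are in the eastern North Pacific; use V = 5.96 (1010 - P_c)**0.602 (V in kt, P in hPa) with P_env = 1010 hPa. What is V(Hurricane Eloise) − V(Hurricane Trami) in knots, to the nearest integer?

12 kt

Hurricane Eloise: ΔP = 121; V ≈ 5.96 × 121^0.602 ≈ 106.93 kt.
Hurricane Trami: ΔP = 100; V ≈ 5.96 × 100^0.602 ≈ 95.33 kt.
Difference ≈ 106.93 − 95.33 = 11.60 → 12 kt.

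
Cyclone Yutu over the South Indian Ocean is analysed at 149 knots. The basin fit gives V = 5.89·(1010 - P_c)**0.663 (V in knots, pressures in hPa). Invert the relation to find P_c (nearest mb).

ΔP = (V / 5.89)^(1/0.663) = (149/5.89)^1.508.
149/5.89 = 25.297; 25.297^1.508 ≈ 130.69 mb.
P_c = 1010 − 130.69 = 879.31 ≈ 879 mb.

879 mb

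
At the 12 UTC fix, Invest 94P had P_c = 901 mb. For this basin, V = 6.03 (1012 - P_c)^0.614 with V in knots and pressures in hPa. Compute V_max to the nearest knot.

ΔP = 1012 − 901 = 111 mb.
111^0.614 ≈ 18.023.
V ≈ 6.03 × 18.023 ≈ 108.7 kt.

109 kt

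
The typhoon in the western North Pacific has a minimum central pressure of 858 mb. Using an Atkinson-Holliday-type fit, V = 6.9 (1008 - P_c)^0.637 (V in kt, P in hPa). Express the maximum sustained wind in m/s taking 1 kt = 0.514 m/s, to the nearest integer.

ΔP = 1008 − 858 = 150 mb.
V ≈ 6.9 × 150^0.637 = 6.9 × 24.332 ≈ 167.888 kt.
167.888 × 0.514 ≈ 86.29 m/s → 86 m/s.

86 m/s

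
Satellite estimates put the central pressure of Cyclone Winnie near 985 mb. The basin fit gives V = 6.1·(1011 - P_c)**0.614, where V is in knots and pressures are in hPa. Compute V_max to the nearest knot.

45 kt

ΔP = 1011 − 985 = 26 mb.
26^0.614 ≈ 7.393.
V ≈ 6.1 × 7.393 ≈ 45.1 kt.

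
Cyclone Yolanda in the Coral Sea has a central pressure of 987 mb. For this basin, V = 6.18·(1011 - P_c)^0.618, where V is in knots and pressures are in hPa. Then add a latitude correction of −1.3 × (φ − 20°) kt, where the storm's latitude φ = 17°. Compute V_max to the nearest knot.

ΔP = 1011 − 987 = 24 mb.
24^0.618 ≈ 7.128.
V ≈ 6.18 × 7.128 ≈ 44.1 kt.
Latitude correction: −1.3 × (17 − 20) = 3.9 kt.
Corrected V ≈ 48 kt → 48 kt.

48 kt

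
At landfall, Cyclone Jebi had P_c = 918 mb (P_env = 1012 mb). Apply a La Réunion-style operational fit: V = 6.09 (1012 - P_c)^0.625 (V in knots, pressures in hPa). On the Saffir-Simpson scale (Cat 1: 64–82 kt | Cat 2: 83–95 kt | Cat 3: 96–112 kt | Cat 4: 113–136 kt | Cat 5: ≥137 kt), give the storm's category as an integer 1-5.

3

ΔP = 1012 − 918 = 94 mb.
V ≈ 6.09 × 94^0.625 = 6.09 × 17.11 ≈ 104 kt.
104 kt falls in the Category 3 band.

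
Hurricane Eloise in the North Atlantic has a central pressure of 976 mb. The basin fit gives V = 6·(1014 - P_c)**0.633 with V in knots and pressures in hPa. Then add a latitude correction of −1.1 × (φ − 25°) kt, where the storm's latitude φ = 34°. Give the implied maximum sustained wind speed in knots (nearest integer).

ΔP = 1014 − 976 = 38 mb.
38^0.633 ≈ 10.000.
V ≈ 6 × 10.000 ≈ 60.0 kt.
Latitude correction: −1.1 × (34 − 25) = -9.9 kt.
Corrected V ≈ 50.1 kt → 50 kt.

50 kt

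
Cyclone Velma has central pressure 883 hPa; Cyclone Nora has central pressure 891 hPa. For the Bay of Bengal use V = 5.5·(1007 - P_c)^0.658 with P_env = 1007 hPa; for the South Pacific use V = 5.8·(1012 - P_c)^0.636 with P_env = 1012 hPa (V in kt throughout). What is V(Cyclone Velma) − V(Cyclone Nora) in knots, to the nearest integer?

Cyclone Velma: ΔP = 124; V ≈ 5.5 × 124^0.658 ≈ 131.17 kt.
Cyclone Nora: ΔP = 121; V ≈ 5.8 × 121^0.636 ≈ 122.48 kt.
Difference ≈ 131.17 − 122.48 = 8.69 → 9 kt.

9 kt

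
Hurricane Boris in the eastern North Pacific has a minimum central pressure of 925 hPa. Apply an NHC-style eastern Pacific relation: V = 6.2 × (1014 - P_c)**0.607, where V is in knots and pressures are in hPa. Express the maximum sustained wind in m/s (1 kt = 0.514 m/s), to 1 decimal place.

ΔP = 1014 − 925 = 89 hPa.
V ≈ 6.2 × 89^0.607 = 6.2 × 15.250 ≈ 94.552 kt.
94.552 × 0.514 ≈ 48.60 m/s → 48.6 m/s.

48.6 m/s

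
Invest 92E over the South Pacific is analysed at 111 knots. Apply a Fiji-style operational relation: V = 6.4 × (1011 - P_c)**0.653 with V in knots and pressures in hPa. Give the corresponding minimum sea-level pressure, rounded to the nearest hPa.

932 hPa

ΔP = (V / 6.4)^(1/0.653) = (111/6.4)^1.531.
111/6.4 = 17.344; 17.344^1.531 ≈ 79.00 hPa.
P_c = 1011 − 79.00 = 932.00 ≈ 932 hPa.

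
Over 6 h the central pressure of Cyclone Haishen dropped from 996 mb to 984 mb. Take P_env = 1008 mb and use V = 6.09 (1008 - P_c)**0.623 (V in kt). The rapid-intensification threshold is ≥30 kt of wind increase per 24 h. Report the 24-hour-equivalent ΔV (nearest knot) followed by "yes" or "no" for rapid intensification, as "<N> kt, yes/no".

62 kt, yes

V₁: ΔP = 12, V ≈ 6.09 × 12^0.623 ≈ 28.64 kt.
V₂: ΔP = 24, V ≈ 6.09 × 24^0.623 ≈ 44.11 kt.
ΔV over 6 h = 15.47 kt → 24 h equivalent = 15.47 × 24/6 ≈ 61.88 kt.
62 kt ≥ 30 kt ⇒ rapid intensification.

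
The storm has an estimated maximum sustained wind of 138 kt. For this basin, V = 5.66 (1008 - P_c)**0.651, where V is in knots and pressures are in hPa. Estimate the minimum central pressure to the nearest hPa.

ΔP = (V / 5.66)^(1/0.651) = (138/5.66)^1.536.
138/5.66 = 24.382; 24.382^1.536 ≈ 135.10 hPa.
P_c = 1008 − 135.10 = 872.90 ≈ 873 hPa.

873 hPa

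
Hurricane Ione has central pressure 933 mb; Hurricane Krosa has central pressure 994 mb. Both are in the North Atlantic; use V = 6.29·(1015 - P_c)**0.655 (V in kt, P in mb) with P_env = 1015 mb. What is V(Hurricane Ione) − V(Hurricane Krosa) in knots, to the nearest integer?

Hurricane Ione: ΔP = 82; V ≈ 6.29 × 82^0.655 ≈ 112.77 kt.
Hurricane Krosa: ΔP = 21; V ≈ 6.29 × 21^0.655 ≈ 46.21 kt.
Difference ≈ 112.77 − 46.21 = 66.56 → 67 kt.

67 kt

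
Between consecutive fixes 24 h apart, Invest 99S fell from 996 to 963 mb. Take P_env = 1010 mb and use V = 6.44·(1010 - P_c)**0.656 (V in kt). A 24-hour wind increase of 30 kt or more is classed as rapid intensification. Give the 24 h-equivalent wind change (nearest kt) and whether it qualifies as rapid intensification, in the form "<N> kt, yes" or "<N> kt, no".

V₁: ΔP = 14, V ≈ 6.44 × 14^0.656 ≈ 36.37 kt.
V₂: ΔP = 47, V ≈ 6.44 × 47^0.656 ≈ 80.50 kt.
ΔV over 24 h = 44.13 kt → 24 h equivalent = 44.13 × 24/24 ≈ 44.13 kt.
44 kt ≥ 30 kt ⇒ rapid intensification.

44 kt, yes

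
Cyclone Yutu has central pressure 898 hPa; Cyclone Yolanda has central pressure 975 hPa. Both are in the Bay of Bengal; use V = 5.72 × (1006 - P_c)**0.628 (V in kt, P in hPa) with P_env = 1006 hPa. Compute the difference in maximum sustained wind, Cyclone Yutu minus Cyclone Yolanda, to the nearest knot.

59 kt

Cyclone Yutu: ΔP = 108; V ≈ 5.72 × 108^0.628 ≈ 108.24 kt.
Cyclone Yolanda: ΔP = 31; V ≈ 5.72 × 31^0.628 ≈ 49.43 kt.
Difference ≈ 108.24 − 49.43 = 58.81 → 59 kt.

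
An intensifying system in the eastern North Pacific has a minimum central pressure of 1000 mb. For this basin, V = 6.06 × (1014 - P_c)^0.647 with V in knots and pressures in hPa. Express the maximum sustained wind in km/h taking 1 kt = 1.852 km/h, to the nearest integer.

ΔP = 1014 − 1000 = 14 mb.
V ≈ 6.06 × 14^0.647 = 6.06 × 5.515 ≈ 33.421 kt.
33.421 × 1.852 ≈ 61.90 km/h → 62 km/h.

62 km/h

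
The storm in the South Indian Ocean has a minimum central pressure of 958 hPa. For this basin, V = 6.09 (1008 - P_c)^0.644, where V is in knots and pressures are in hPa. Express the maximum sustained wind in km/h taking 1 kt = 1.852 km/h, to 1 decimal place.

ΔP = 1008 − 958 = 50 hPa.
V ≈ 6.09 × 50^0.644 = 6.09 × 12.420 ≈ 75.640 kt.
75.640 × 1.852 ≈ 140.09 km/h → 140.1 km/h.

140.1 km/h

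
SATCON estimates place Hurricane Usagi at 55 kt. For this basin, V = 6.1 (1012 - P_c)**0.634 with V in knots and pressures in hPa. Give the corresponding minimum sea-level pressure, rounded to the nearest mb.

980 mb

ΔP = (V / 6.1)^(1/0.634) = (55/6.1)^1.577.
55/6.1 = 9.016; 9.016^1.577 ≈ 32.09 mb.
P_c = 1012 − 32.09 = 979.91 ≈ 980 mb.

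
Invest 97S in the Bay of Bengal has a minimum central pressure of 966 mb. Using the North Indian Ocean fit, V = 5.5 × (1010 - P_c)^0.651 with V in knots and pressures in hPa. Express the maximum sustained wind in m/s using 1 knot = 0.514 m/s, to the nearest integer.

33 m/s

ΔP = 1010 − 966 = 44 mb.
V ≈ 5.5 × 44^0.651 = 5.5 × 11.746 ≈ 64.603 kt.
64.603 × 0.514 ≈ 33.21 m/s → 33 m/s.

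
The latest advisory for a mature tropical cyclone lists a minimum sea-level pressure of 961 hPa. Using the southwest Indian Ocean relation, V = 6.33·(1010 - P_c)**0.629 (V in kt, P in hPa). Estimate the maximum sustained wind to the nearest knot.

ΔP = 1010 − 961 = 49 hPa.
49^0.629 ≈ 11.565.
V ≈ 6.33 × 11.565 ≈ 73.2 kt.

73 kt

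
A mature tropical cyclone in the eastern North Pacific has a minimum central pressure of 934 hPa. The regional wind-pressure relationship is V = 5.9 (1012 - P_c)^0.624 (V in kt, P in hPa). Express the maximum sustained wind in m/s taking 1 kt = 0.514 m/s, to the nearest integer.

46 m/s

ΔP = 1012 − 934 = 78 hPa.
V ≈ 5.9 × 78^0.624 = 5.9 × 15.159 ≈ 89.437 kt.
89.437 × 0.514 ≈ 45.97 m/s → 46 m/s.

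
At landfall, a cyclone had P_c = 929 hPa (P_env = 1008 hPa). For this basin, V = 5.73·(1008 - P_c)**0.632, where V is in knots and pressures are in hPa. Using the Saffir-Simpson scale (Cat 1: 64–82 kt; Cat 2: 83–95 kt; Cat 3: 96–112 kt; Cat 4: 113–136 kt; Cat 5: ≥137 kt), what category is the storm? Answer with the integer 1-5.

2

ΔP = 1008 − 929 = 79 hPa.
V ≈ 5.73 × 79^0.632 = 5.73 × 15.82 ≈ 91 kt.
91 kt falls in the Category 2 band.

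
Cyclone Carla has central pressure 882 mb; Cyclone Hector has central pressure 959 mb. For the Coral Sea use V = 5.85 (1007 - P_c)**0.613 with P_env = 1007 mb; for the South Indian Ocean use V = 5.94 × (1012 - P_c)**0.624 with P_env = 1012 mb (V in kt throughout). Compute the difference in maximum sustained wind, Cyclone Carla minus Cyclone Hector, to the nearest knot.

Cyclone Carla: ΔP = 125; V ≈ 5.85 × 125^0.613 ≈ 112.87 kt.
Cyclone Hector: ΔP = 53; V ≈ 5.94 × 53^0.624 ≈ 70.75 kt.
Difference ≈ 112.87 − 70.75 = 42.12 → 42 kt.

42 kt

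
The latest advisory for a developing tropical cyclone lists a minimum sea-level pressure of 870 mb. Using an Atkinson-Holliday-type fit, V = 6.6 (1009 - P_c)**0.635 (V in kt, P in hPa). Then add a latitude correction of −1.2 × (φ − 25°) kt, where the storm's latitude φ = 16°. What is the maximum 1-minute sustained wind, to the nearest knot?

ΔP = 1009 − 870 = 139 mb.
139^0.635 ≈ 22.952.
V ≈ 6.6 × 22.952 ≈ 151.5 kt.
Latitude correction: −1.2 × (16 − 25) = 10.8 kt.
Corrected V ≈ 162.3 kt → 162 kt.

162 kt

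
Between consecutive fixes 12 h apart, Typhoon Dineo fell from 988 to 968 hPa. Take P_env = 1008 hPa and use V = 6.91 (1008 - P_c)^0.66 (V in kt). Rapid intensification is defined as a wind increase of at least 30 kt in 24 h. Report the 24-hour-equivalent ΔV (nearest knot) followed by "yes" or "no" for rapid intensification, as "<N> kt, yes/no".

58 kt, yes

V₁: ΔP = 20, V ≈ 6.91 × 20^0.66 ≈ 49.91 kt.
V₂: ΔP = 40, V ≈ 6.91 × 40^0.66 ≈ 78.86 kt.
ΔV over 12 h = 28.95 kt → 24 h equivalent = 28.95 × 24/12 ≈ 57.90 kt.
58 kt ≥ 30 kt ⇒ rapid intensification.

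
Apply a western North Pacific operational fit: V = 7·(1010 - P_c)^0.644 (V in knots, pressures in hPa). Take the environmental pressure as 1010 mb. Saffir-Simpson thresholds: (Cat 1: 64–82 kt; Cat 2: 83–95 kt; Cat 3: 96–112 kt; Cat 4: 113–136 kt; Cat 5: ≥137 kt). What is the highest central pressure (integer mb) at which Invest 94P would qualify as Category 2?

Category 2 begins at V = 83 kt.
Required ΔP = (83/7)^(1/0.644) = 11.857^1.553 ≈ 46.52 mb.
P_c ≤ 1010 − 46.52 = 963.48, so the highest integer P_c is 963 mb.

963 mb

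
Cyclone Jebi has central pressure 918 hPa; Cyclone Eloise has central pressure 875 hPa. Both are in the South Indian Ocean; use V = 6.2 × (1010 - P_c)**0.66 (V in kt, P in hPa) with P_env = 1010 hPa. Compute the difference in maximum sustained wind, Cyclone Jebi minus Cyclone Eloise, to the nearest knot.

-35 kt

Cyclone Jebi: ΔP = 92; V ≈ 6.2 × 92^0.66 ≈ 122.60 kt.
Cyclone Eloise: ΔP = 135; V ≈ 6.2 × 135^0.66 ≈ 157.91 kt.
Difference ≈ 122.60 − 157.91 = -35.31 → -35 kt.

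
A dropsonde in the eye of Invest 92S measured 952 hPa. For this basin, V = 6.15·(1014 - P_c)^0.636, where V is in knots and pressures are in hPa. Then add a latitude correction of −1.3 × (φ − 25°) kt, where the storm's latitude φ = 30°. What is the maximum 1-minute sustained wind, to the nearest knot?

ΔP = 1014 − 952 = 62 hPa.
62^0.636 ≈ 13.803.
V ≈ 6.15 × 13.803 ≈ 84.9 kt.
Latitude correction: −1.3 × (30 − 25) = -6.5 kt.
Corrected V ≈ 78.4 kt → 78 kt.

78 kt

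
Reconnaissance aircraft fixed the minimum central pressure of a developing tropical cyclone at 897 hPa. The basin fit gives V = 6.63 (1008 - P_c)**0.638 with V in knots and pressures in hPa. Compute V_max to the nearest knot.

134 kt

ΔP = 1008 − 897 = 111 hPa.
111^0.638 ≈ 20.180.
V ≈ 6.63 × 20.180 ≈ 133.8 kt.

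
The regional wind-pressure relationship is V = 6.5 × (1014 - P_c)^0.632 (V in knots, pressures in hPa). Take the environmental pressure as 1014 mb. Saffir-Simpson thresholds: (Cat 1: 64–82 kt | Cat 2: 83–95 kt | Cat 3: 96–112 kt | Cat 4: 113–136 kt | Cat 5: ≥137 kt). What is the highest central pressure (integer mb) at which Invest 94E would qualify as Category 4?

Category 4 begins at V = 113 kt.
Required ΔP = (113/6.5)^(1/0.632) = 17.385^1.582 ≈ 91.68 mb.
P_c ≤ 1014 − 91.68 = 922.32, so the highest integer P_c is 922 mb.

922 mb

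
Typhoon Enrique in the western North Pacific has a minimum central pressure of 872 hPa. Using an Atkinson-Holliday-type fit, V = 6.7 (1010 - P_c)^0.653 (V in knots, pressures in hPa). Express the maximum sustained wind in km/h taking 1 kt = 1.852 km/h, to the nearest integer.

310 km/h

ΔP = 1010 − 872 = 138 hPa.
V ≈ 6.7 × 138^0.653 = 6.7 × 24.966 ≈ 167.269 kt.
167.269 × 1.852 ≈ 309.78 km/h → 310 km/h.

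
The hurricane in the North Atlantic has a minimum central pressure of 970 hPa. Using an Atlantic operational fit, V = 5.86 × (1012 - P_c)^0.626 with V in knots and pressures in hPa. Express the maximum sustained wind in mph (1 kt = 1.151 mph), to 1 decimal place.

ΔP = 1012 − 970 = 42 hPa.
V ≈ 5.86 × 42^0.626 = 5.86 × 10.379 ≈ 60.821 kt.
60.821 × 1.151 ≈ 70.00 mph → 70.0 mph.

70.0 mph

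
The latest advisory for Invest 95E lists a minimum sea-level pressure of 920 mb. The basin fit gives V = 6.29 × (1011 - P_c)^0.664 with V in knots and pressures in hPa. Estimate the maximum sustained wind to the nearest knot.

ΔP = 1011 − 920 = 91 mb.
91^0.664 ≈ 19.990.
V ≈ 6.29 × 19.990 ≈ 125.7 kt.

126 kt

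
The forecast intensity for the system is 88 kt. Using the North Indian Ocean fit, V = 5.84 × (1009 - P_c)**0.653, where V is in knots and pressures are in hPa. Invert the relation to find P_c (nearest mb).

945 mb

ΔP = (V / 5.84)^(1/0.653) = (88/5.84)^1.531.
88/5.84 = 15.068; 15.068^1.531 ≈ 63.69 mb.
P_c = 1009 − 63.69 = 945.31 ≈ 945 mb.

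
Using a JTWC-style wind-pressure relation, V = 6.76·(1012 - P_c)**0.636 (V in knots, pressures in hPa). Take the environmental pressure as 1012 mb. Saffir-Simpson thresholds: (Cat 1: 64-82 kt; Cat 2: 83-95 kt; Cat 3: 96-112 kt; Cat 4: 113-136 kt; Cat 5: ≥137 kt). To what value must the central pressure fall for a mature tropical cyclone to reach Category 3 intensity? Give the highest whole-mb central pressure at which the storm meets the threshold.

Category 3 begins at V = 96 kt.
Required ΔP = (96/6.76)^(1/0.636) = 14.201^1.572 ≈ 64.84 mb.
P_c ≤ 1012 − 64.84 = 947.16, so the highest integer P_c is 947 mb.

947 mb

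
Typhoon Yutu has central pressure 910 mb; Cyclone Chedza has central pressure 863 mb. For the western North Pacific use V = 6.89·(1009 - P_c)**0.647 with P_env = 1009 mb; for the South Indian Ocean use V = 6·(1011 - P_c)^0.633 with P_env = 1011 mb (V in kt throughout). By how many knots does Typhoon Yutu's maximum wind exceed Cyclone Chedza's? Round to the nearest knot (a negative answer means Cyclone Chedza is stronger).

-7 kt

Typhoon Yutu: ΔP = 99; V ≈ 6.89 × 99^0.647 ≈ 134.71 kt.
Cyclone Chedza: ΔP = 148; V ≈ 6 × 148^0.633 ≈ 141.88 kt.
Difference ≈ 134.71 − 141.88 = -7.17 → -7 kt.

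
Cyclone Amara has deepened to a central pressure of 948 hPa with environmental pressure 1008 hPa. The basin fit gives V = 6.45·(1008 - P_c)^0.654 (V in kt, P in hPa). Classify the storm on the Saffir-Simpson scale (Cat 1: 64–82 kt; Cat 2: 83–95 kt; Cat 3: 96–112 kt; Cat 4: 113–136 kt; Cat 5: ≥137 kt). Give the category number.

ΔP = 1008 − 948 = 60 hPa.
V ≈ 6.45 × 60^0.654 = 6.45 × 14.55 ≈ 94 kt.
94 kt falls in the Category 2 band.

2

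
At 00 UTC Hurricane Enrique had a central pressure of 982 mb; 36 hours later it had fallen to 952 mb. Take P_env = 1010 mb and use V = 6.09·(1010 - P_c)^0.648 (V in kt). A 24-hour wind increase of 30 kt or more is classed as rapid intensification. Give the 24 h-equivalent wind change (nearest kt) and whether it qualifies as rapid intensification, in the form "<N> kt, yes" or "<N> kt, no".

V₁: ΔP = 28, V ≈ 6.09 × 28^0.648 ≈ 52.77 kt.
V₂: ΔP = 58, V ≈ 6.09 × 58^0.648 ≈ 84.59 kt.
ΔV over 36 h = 31.82 kt → 24 h equivalent = 31.82 × 24/36 ≈ 21.21 kt.
21 kt < 30 kt ⇒ not rapid intensification.

21 kt, no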